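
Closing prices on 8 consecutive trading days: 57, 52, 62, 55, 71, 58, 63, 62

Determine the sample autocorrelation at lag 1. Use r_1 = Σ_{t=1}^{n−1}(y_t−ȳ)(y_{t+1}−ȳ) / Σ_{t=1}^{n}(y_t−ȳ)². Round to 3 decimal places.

-0.329

Mean ȳ = (57 + 52 + 62 + 55 + 71 + 58 + 63 + 62)/8 = 60.0000
Deviations from mean: -3.0000, -8.0000, 2.0000, -5.0000, 11.0000, -2.0000, 3.0000, 2.0000
Σ(y_t−ȳ)(y_{t+1}−ȳ) = (24.0000) + (-16.0000) + (-10.0000) + (-55.0000) + (-22.0000) + (-6.0000) + (6.0000) = -79.0000
Denominator Σ(y_t−ȳ)² = 240.0000
r_1 = -79.0000 / 240.0000 = -0.329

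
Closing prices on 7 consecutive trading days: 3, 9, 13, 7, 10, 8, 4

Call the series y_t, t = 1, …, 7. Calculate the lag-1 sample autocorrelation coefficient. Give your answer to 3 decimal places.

Mean ȳ = (3 + 9 + 13 + 7 + 10 + 8 + 4)/7 = 7.7143
Numerator Σ_{t=1}^{6}(y_t−ȳ)(y_{t+1}−ȳ) = -5.0816
Denominator Σ(y_t−ȳ)² = 71.4286
r_1 = -5.0816 / 71.4286 = -0.071

-0.071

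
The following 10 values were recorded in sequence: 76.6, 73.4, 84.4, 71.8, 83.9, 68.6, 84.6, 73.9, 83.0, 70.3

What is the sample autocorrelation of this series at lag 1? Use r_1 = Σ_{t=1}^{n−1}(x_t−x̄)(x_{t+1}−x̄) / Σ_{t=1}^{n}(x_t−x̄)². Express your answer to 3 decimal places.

Mean x̄ = (76.6 + 73.4 + 84.4 + 71.8 + 83.9 + 68.6 + 84.6 + 73.9 + 83.0 + 70.3)/10 = 77.0500
Numerator Σ_{t=1}^{9}(x_t−x̄)(x_{t+1}−x̄) = -304.1025
Denominator Σ(x_t−x̄)² = 361.3250
r_1 = -304.1025 / 361.3250 = -0.842

-0.842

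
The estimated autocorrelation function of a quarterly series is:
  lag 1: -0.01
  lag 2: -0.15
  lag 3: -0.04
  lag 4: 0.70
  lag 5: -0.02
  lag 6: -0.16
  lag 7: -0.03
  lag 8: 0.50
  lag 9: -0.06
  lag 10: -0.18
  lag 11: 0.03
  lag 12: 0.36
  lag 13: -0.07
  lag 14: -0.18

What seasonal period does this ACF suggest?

4

The largest autocorrelation is r_4 = 0.70, with weaker echoes at lags 8 (0.50) and 12 (0.36); the remaining lags stay at or below 0.03.
The dominant spike at lag 4 indicates a seasonal period of 4.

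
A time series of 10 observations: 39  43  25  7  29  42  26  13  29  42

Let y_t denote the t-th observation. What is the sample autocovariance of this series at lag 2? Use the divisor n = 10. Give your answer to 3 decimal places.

Mean ȳ = (39 + 43 + 25 + 7 + 29 + 42 + 26 + 13 + 29 + 42)/10 = 29.5000
Σ_{t=1}^{8}(y_t−ȳ)(y_{t+2}−ȳ) = -1034.5000
γ_2 = -1034.5000 / 10 = -103.450

-103.450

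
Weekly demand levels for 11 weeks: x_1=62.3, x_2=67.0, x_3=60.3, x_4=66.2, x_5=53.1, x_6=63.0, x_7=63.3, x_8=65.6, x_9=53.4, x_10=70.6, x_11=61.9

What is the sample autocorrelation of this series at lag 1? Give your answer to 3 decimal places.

Mean x̄ = (62.3 + 67.0 + 60.3 + 66.2 + 53.1 + 63.0 + 63.3 + 65.6 + 53.4 + 70.6 + 61.9)/11 = 62.4273
Numerator Σ_{t=1}^{10}(x_t−x̄)(x_{t+1}−x̄) = -162.3253
Denominator Σ(x_t−x̄)² = 286.4018
r_1 = -162.3253 / 286.4018 = -0.567

-0.567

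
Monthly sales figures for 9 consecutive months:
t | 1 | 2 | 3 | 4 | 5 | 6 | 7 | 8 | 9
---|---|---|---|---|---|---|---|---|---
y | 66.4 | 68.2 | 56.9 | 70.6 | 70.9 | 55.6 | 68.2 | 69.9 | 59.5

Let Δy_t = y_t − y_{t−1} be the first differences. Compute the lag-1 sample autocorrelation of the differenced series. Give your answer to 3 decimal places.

-0.446

First differences Δy: 1.8, -11.3, 13.7, 0.3, -15.3, 12.6, 1.7, -10.4
Mean of differences = -0.8625
Numerator Σ(Δy_t−Δȳ)(Δy_{t+1}−Δȳ) = -363.9477
Denominator Σ(Δy_t−Δȳ)² = 816.6588
r_1(Δy) = -363.9477 / 816.6588 = -0.446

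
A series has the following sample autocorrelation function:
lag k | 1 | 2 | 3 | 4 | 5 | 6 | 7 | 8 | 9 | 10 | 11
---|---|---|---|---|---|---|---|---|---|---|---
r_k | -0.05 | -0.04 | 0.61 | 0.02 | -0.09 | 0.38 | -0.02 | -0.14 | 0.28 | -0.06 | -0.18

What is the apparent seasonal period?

3

The largest autocorrelation is r_3 = 0.61, with weaker echoes at lags 6 (0.38) and 9 (0.28); the remaining lags stay at or below 0.02.
The dominant spike at lag 3 indicates a seasonal period of 3.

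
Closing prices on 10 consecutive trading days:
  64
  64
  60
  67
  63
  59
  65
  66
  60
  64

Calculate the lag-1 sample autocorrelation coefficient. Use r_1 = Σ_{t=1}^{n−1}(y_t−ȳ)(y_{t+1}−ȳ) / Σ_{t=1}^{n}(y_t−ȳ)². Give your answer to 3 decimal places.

Mean ȳ = (64 + 64 + 60 + 67 + 63 + 59 + 65 + 66 + 60 + 64)/10 = 63.2000
Numerator Σ_{t=1}^{9}(y_t−ȳ)(y_{t+1}−ȳ) = -28.0400
Denominator Σ(y_t−ȳ)² = 65.6000
r_1 = -28.0400 / 65.6000 = -0.427

-0.427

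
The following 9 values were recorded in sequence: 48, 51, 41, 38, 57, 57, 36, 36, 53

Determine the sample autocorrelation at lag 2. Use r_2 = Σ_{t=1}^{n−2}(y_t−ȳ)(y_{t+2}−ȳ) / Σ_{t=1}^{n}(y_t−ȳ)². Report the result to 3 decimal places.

-0.794

Mean ȳ = (48 + 51 + 41 + 38 + 57 + 57 + 36 + 36 + 53)/9 = 46.3333
Numerator Σ_{t=1}^{7}(y_t−ȳ)(y_{t+2}−ȳ) = -482.8889
Denominator Σ(y_t−ȳ)² = 608.0000
r_2 = -482.8889 / 608.0000 = -0.794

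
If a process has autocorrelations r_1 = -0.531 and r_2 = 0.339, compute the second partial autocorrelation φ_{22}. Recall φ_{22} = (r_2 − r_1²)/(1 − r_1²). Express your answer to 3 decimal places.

0.079

φ_{22} = (r_2 − r_1²) / (1 − r_1²)
r_1² = (-0.531)² = 0.281961
Numerator = 0.339 − 0.2820 = 0.0570; denominator = 1 − 0.2820 = 0.7180
φ_{22} = 0.0570 / 0.7180 = 0.079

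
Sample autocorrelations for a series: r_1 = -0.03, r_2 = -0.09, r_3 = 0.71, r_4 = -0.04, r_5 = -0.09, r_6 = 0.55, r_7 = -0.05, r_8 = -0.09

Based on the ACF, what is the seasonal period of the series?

The largest autocorrelation is r_3 = 0.71, with a weaker echo at lag 6 (0.55); the remaining lags stay at or below -0.03.
The dominant spike at lag 3 indicates a seasonal period of 3.

3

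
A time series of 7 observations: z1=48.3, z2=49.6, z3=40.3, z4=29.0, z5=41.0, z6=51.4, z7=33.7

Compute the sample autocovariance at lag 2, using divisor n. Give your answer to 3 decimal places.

-31.900

Mean z̄ = (48.3 + 49.6 + 40.3 + 29.0 + 41.0 + 51.4 + 33.7)/7 = 41.9000
Deviations: 6.4000, 7.7000, -1.6000, -12.9000, -0.9000, 9.5000, -8.2000
Σ_{t=1}^{5}(z_t−z̄)(z_{t+2}−z̄) = -223.3000
γ_2 = -223.3000 / 7 = -31.900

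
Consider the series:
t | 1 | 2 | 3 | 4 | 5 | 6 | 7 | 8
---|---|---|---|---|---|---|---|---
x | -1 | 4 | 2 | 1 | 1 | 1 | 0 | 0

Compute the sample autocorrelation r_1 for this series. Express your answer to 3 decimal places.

-0.125

Mean x̄ = (-1 + 4 + 2 + 1 + 1 + 1 + 0 + 0)/8 = 1.0000
Numerator Σ_{t=1}^{7}(x_t−x̄)(x_{t+1}−x̄) = -2.0000
Denominator Σ(x_t−x̄)² = 16.0000
r_1 = -2.0000 / 16.0000 = -0.125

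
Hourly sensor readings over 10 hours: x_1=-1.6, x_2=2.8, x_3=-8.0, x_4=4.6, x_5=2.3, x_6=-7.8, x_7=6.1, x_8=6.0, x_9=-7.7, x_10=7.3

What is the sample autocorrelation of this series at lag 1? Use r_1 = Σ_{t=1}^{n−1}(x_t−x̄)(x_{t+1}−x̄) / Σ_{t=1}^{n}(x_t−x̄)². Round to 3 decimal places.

-0.532

Mean x̄ = (-1.6 + 2.8 − 8.0 + 4.6 + 2.3 − 7.8 + 6.1 + 6.0 − 7.7 + 7.3)/10 = 0.4000
Numerator Σ_{t=1}^{9}(x_t−x̄)(x_{t+1}−x̄) = -183.9100
Denominator Σ(x_t−x̄)² = 345.8800
r_1 = -183.9100 / 345.8800 = -0.532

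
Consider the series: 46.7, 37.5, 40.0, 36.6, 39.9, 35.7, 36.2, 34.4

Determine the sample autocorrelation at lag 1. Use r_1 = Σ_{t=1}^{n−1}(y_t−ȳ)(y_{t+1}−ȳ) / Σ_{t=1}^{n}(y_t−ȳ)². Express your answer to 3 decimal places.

-0.037

Mean ȳ = (46.7 + 37.5 + 40.0 + 36.6 + 39.9 + 35.7 + 36.2 + 34.4)/8 = 38.3750
Deviations from mean: 8.3250, -0.8750, 1.6250, -1.7750, 1.5250, -2.6750, -2.1750, -3.9750
Σ(y_t−ȳ)(y_{t+1}−ȳ) = (-7.2844) + (-1.4219) + (-2.8844) + (-2.7069) + (-4.0794) + (5.8181) + (8.6456) = -3.9131
Denominator Σ(y_t−ȳ)² = 105.8750
r_1 = -3.9131 / 105.8750 = -0.037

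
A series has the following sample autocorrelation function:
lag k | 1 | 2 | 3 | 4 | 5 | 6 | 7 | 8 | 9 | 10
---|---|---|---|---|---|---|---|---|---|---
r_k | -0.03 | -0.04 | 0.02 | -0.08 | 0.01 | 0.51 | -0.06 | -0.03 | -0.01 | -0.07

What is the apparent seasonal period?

6

The largest autocorrelation is r_6 = 0.51; the remaining lags stay at or below 0.02.
The dominant spike at lag 6 indicates a seasonal period of 6.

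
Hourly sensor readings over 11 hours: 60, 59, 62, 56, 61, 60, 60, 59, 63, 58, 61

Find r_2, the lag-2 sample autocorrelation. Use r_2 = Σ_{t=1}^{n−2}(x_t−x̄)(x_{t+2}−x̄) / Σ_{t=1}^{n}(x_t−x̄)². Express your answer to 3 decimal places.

0.300

Mean x̄ = (60 + 59 + 62 + 56 + 61 + 60 + 60 + 59 + 63 + 58 + 61)/11 = 59.9091
Numerator Σ_{t=1}^{9}(x_t−x̄)(x_{t+2}−x̄) = 11.0744
Denominator Σ(x_t−x̄)² = 36.9091
r_2 = 11.0744 / 36.9091 = 0.300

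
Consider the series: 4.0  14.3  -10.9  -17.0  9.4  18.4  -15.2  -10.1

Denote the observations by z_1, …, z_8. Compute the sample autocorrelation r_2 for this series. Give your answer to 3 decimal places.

Mean z̄ = (4.0 + 14.3 − 10.9 − 17.0 + 9.4 + 18.4 − 15.2 − 10.1)/8 = -0.8875
Σ(z_t−z̄)(z_{t+2}−z̄) = (-48.9361) + (-244.7086) + (-103.0036) + (-310.7698) + (-147.2398) + (-177.6861) = -1032.3441
Denominator Σ(z_t−z̄)² = 1381.9688
r_2 = -1032.3441 / 1381.9688 = -0.747

-0.747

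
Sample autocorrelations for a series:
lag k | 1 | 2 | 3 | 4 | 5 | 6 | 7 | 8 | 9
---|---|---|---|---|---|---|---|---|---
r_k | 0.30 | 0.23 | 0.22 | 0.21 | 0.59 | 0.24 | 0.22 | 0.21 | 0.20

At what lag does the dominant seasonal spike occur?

5

The largest autocorrelation is r_5 = 0.59; the remaining lags stay at or below 0.30. The elevated value at lag 1 (0.30), dropping to 0.23 at lag 2, reflects decaying short-term dependence rather than seasonality.
The dominant spike at lag 5 indicates a seasonal period of 5.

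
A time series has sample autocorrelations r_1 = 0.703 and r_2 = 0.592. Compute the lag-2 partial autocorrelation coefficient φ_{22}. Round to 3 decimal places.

0.193

φ_{22} = (r_2 − r_1²) / (1 − r_1²)
r_1² = (0.703)² = 0.494209
Numerator = 0.592 − 0.4942 = 0.0978; denominator = 1 − 0.4942 = 0.5058
φ_{22} = 0.0978 / 0.5058 = 0.193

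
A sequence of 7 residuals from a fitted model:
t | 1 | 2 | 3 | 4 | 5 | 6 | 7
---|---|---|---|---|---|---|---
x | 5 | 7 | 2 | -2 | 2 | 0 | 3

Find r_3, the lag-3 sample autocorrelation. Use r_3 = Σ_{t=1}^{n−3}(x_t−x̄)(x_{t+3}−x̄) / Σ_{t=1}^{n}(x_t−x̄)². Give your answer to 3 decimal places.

Mean x̄ = (5 + 7 + 2 − 2 + 2 + 0 + 3)/7 = 2.4286
Deviations from mean: 2.5714, 4.5714, -0.4286, -4.4286, -0.4286, -2.4286, 0.5714
Σ(x_t−x̄)(x_{t+3}−x̄) = (-11.3878) + (-1.9592) + (1.0408) + (-2.5306) = -14.8367
Denominator Σ(x_t−x̄)² = 53.7143
r_3 = -14.8367 / 53.7143 = -0.276

-0.276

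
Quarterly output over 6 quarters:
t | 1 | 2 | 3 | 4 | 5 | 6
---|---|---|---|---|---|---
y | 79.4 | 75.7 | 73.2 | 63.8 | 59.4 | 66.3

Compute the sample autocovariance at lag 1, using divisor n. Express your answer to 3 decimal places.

25.648

Mean ȳ = (79.4 + 75.7 + 73.2 + 63.8 + 59.4 + 66.3)/6 = 69.6333
Deviations: 9.7667, 6.0667, 3.5667, -5.8333, -10.2333, -3.3333
Σ_{t=1}^{5}(y_t−ȳ)(y_{t+1}−ȳ) = 153.8889
γ_1 = 153.8889 / 6 = 25.648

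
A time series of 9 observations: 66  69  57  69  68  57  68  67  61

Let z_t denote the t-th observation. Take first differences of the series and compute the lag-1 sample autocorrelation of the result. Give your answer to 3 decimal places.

First differences Δz: 3, -12, 12, -1, -11, 11, -1, -6
Mean of differences = -0.6250
Numerator Σ(Δz_t−Δz̄)(Δz_{t+1}−Δz̄) = -308.6406
Denominator Σ(Δz_t−Δz̄)² = 573.8750
r_1(Δz) = -308.6406 / 573.8750 = -0.538

-0.538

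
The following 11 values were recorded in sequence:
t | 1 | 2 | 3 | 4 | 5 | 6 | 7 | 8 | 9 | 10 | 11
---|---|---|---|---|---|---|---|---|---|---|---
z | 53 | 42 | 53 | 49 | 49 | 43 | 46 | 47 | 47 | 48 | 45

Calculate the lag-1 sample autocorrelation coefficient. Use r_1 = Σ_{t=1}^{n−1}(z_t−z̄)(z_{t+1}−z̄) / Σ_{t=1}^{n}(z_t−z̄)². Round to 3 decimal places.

-0.406

Mean z̄ = (53 + 42 + 53 + 49 + 49 + 43 + 46 + 47 + 47 + 48 + 45)/11 = 47.4545
Numerator Σ_{t=1}^{10}(z_t−z̄)(z_{t+1}−z̄) = -50.6612
Denominator Σ(z_t−z̄)² = 124.7273
r_1 = -50.6612 / 124.7273 = -0.406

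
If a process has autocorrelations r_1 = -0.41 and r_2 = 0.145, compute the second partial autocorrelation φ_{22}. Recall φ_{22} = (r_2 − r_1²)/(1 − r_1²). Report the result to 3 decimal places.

-0.028

φ_{22} = (r_2 − r_1²) / (1 − r_1²)
r_1² = (-0.41)² = 0.1681
Numerator = 0.145 − 0.1681 = -0.0231; denominator = 1 − 0.1681 = 0.8319
φ_{22} = -0.0231 / 0.8319 = -0.028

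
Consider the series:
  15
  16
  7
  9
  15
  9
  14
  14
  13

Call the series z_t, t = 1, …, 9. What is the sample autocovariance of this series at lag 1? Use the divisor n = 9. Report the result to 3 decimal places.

-1.244

Mean z̄ = (15 + 16 + 7 + 9 + 15 + 9 + 14 + 14 + 13)/9 = 12.4444
Σ_{t=1}^{8}(z_t−z̄)(z_{t+1}−z̄) = -11.1975
γ_1 = -11.1975 / 9 = -1.244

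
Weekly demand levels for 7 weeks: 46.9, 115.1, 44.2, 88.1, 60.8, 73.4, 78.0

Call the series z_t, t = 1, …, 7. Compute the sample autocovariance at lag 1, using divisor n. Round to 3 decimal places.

-417.573

Mean z̄ = (46.9 + 115.1 + 44.2 + 88.1 + 60.8 + 73.4 + 78.0)/7 = 72.3571
Deviations: -25.4571, 42.7429, -28.1571, 15.7429, -11.5571, 1.0429, 5.6429
Σ_{t=1}^{6}(z_t−z̄)(z_{t+1}−z̄) = -2923.0118
γ_1 = -2923.0118 / 7 = -417.573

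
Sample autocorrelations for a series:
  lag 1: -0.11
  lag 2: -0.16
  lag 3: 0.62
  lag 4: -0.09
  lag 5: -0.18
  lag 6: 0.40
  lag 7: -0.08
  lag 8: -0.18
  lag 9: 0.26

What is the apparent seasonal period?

3

The largest autocorrelation is r_3 = 0.62, with weaker echoes at lags 6 (0.40) and 9 (0.26); the remaining lags stay at or below -0.08.
The dominant spike at lag 3 indicates a seasonal period of 3.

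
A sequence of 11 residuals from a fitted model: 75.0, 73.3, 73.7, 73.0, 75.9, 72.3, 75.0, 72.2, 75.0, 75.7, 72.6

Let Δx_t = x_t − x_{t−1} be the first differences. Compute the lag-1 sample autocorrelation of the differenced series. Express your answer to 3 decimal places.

-0.666

First differences Δx: -1.7, 0.4, -0.7, 2.9, -3.6, 2.7, -2.8, 2.8, 0.7, -3.1
Mean of differences = -0.2400
Numerator Σ(Δx_t−Δx̄)(Δx_{t+1}−Δx̄) = -38.2416
Denominator Σ(Δx_t−Δx̄)² = 57.4040
r_1(Δx) = -38.2416 / 57.4040 = -0.666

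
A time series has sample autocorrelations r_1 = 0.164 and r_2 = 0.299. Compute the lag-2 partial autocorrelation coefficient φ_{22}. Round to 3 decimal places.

0.280

φ_{22} = (r_2 − r_1²) / (1 − r_1²)
r_1² = (0.164)² = 0.026896
Numerator = 0.299 − 0.0269 = 0.2721; denominator = 1 − 0.0269 = 0.9731
φ_{22} = 0.2721 / 0.9731 = 0.280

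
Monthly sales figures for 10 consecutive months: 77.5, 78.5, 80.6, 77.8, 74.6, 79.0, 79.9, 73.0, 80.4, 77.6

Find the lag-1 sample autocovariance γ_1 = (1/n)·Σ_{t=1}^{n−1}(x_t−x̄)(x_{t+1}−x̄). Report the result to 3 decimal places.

Mean x̄ = (77.5 + 78.5 + 80.6 + 77.8 + 74.6 + 79.0 + 79.9 + 73.0 + 80.4 + 77.6)/10 = 77.8900
Σ_{t=1}^{9}(x_t−x̄)(x_{t+1}−x̄) = -22.7841
γ_1 = -22.7841 / 10 = -2.278

-2.278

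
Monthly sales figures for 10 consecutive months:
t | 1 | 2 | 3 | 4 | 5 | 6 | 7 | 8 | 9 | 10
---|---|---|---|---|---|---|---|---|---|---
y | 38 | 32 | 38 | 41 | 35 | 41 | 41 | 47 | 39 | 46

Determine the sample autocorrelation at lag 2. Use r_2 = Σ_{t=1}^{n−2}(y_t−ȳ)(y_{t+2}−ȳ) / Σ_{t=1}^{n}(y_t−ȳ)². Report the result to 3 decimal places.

Mean ȳ = (38 + 32 + 38 + 41 + 35 + 41 + 41 + 47 + 39 + 46)/10 = 39.8000
Numerator Σ_{t=1}^{8}(y_t−ȳ)(y_{t+2}−ȳ) = 50.5200
Denominator Σ(y_t−ȳ)² = 185.6000
r_2 = 50.5200 / 185.6000 = 0.272

0.272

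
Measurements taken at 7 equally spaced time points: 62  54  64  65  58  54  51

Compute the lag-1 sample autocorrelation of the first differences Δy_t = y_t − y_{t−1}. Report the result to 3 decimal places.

-0.184

First differences Δy: -8, 10, 1, -7, -4, -3
Mean of differences = -1.8333
Numerator Σ(Δy_t−Δȳ)(Δy_{t+1}−Δȳ) = -40.3611
Denominator Σ(Δy_t−Δȳ)² = 218.8333
r_1(Δy) = -40.3611 / 218.8333 = -0.184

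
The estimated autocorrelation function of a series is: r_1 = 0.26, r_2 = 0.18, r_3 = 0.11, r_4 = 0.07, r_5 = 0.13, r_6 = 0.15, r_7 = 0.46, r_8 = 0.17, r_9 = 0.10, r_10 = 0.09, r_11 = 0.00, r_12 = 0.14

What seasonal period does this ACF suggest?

The largest autocorrelation is r_7 = 0.46; the remaining lags stay at or below 0.26. The elevated value at lag 1 (0.26), dropping to 0.18 at lag 2, reflects decaying short-term dependence rather than seasonality.
The dominant spike at lag 7 indicates a seasonal period of 7.

7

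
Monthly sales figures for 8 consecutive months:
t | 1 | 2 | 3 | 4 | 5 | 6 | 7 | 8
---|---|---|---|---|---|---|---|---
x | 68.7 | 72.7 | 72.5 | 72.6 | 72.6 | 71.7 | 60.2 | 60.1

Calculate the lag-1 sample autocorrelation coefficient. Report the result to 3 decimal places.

0.475

Mean x̄ = (68.7 + 72.7 + 72.5 + 72.6 + 72.6 + 71.7 + 60.2 + 60.1)/8 = 68.8875
Σ(x_t−x̄)(x_{t+1}−x̄) = (-0.7148) + (13.7727) + (13.4114) + (13.7827) + (10.4414) + (-24.4336) + (76.3414) = 102.6011
Denominator Σ(x_t−x̄)² = 215.7888
r_1 = 102.6011 / 215.7888 = 0.475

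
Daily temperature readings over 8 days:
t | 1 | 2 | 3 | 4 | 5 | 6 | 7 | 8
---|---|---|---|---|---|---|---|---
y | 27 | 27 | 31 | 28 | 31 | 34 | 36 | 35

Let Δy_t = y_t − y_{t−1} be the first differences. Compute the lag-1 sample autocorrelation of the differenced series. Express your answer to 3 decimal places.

First differences Δy: 0, 4, -3, 3, 3, 2, -1
Mean of differences = 1.1429
Numerator Σ(Δy_t−Δȳ)(Δy_{t+1}−Δȳ) = -19.5918
Denominator Σ(Δy_t−Δȳ)² = 38.8571
r_1(Δy) = -19.5918 / 38.8571 = -0.504

-0.504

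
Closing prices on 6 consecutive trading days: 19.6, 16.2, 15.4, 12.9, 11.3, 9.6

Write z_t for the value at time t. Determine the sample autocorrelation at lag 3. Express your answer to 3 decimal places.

Mean z̄ = (19.6 + 16.2 + 15.4 + 12.9 + 11.3 + 9.6)/6 = 14.1667
Deviations from mean: 5.4333, 2.0333, 1.2333, -1.2667, -2.8667, -4.5667
Numerator Σ_{t=1}^{3}(z_t−z̄)(z_{t+3}−z̄) = -18.3433
Denominator Σ(z_t−z̄)² = 65.8533
r_3 = -18.3433 / 65.8533 = -0.279

-0.279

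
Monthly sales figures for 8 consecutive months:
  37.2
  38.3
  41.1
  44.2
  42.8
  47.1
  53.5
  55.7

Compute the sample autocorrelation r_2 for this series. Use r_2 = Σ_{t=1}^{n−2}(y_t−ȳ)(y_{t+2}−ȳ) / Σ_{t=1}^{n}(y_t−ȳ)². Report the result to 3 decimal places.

Mean ȳ = (37.2 + 38.3 + 41.1 + 44.2 + 42.8 + 47.1 + 53.5 + 55.7)/8 = 44.9875
Deviations from mean: -7.7875, -6.6875, -3.8875, -0.7875, -2.1875, 2.1125, 8.5125, 10.7125
Σ(y_t−ȳ)(y_{t+2}−ȳ) = (30.2739) + (5.2664) + (8.5039) + (-1.6636) + (-18.6211) + (22.6302) = 46.3897
Denominator Σ(y_t−ȳ)² = 317.5688
r_2 = 46.3897 / 317.5688 = 0.146

0.146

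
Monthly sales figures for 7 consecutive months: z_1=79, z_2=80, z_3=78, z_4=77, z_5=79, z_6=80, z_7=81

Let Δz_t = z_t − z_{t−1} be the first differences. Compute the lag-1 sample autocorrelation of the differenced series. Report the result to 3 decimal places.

First differences Δz: 1, -2, -1, 2, 1, 1
Mean of differences = 0.3333
Numerator Σ(Δz_t−Δz̄)(Δz_{t+1}−Δz̄) = 0.8889
Denominator Σ(Δz_t−Δz̄)² = 11.3333
r_1(Δz) = 0.8889 / 11.3333 = 0.078

0.078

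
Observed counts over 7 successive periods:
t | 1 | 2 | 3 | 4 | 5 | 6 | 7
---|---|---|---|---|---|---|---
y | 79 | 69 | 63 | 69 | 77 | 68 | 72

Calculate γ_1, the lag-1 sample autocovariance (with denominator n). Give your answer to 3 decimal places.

Mean ȳ = (79 + 69 + 63 + 69 + 77 + 68 + 72)/7 = 71.0000
Deviations: 8.0000, -2.0000, -8.0000, -2.0000, 6.0000, -3.0000, 1.0000
Σ_{t=1}^{6}(y_t−ȳ)(y_{t+1}−ȳ) = -17.0000
γ_1 = -17.0000 / 7 = -2.429

-2.429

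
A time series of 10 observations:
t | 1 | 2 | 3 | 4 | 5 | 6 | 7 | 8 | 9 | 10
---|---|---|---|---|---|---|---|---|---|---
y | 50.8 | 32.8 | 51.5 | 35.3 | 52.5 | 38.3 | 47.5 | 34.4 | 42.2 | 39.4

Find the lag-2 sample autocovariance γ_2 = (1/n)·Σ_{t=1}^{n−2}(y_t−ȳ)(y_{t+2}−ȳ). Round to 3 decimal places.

Mean ȳ = (50.8 + 32.8 + 51.5 + 35.3 + 52.5 + 38.3 + 47.5 + 34.4 + 42.2 + 39.4)/10 = 42.4700
Σ_{t=1}^{8}(y_t−ȳ)(y_{t+2}−ȳ) = 372.5432
γ_2 = 372.5432 / 10 = 37.254

37.254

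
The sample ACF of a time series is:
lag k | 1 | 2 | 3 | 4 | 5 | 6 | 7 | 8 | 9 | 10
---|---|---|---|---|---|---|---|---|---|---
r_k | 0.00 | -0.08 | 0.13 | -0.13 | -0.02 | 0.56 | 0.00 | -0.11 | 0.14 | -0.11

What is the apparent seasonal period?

The largest autocorrelation is r_6 = 0.56; the remaining lags stay at or below 0.14.
The dominant spike at lag 6 indicates a seasonal period of 6.

6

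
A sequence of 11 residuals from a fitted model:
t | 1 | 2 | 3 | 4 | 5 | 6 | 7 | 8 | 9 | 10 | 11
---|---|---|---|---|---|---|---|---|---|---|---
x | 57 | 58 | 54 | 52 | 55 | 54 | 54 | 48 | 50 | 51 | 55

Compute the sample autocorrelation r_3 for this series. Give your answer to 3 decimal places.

Mean x̄ = (57 + 58 + 54 + 52 + 55 + 54 + 54 + 48 + 50 + 51 + 55)/11 = 53.4545
Numerator Σ_{t=1}^{8}(x_t−x̄)(x_{t+3}−x̄) = -18.7107
Denominator Σ(x_t−x̄)² = 88.7273
r_3 = -18.7107 / 88.7273 = -0.211

-0.211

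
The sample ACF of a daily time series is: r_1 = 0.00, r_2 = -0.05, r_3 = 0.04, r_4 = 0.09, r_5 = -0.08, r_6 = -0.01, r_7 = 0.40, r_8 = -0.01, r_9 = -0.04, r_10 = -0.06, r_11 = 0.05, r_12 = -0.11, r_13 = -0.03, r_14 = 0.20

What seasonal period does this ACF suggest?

7

The largest autocorrelation is r_7 = 0.40, with a weaker echo at lag 14 (0.20); the remaining lags stay at or below 0.09.
The dominant spike at lag 7 indicates a seasonal period of 7.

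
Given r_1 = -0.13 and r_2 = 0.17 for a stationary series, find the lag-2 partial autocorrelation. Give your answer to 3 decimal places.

0.156

φ_{22} = (r_2 − r_1²) / (1 − r_1²)
r_1² = (-0.13)² = 0.0169
Numerator = 0.17 − 0.0169 = 0.1531; denominator = 1 − 0.0169 = 0.9831
φ_{22} = 0.1531 / 0.9831 = 0.156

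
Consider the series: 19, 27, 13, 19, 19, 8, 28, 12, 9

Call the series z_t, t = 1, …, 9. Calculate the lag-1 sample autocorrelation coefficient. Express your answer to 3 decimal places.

-0.374

Mean z̄ = (19 + 27 + 13 + 19 + 19 + 8 + 28 + 12 + 9)/9 = 17.1111
Numerator Σ_{t=1}^{8}(z_t−z̄)(z_{t+1}−z̄) = -156.7901
Denominator Σ(z_t−z̄)² = 418.8889
r_1 = -156.7901 / 418.8889 = -0.374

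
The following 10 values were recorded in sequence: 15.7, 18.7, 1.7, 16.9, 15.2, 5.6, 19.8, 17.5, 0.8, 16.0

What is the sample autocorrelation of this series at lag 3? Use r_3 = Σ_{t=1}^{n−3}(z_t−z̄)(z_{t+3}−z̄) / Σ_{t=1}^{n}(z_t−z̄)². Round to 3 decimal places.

Mean z̄ = (15.7 + 18.7 + 1.7 + 16.9 + 15.2 + 5.6 + 19.8 + 17.5 + 0.8 + 16.0)/10 = 12.7900
Σ(z_t−z̄)(z_{t+3}−z̄) = (11.9601) + (14.2431) + (79.7371) + (28.8111) + (11.3511) + (86.2081) + (22.5021) = 254.8127
Denominator Σ(z_t−z̄)² = 466.1690
r_3 = 254.8127 / 466.1690 = 0.547

0.547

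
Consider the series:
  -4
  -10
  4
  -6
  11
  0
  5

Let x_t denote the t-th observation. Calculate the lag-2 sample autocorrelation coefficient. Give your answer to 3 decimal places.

Mean x̄ = (-4 − 10 + 4 − 6 + 11 + 0 + 5)/7 = 0.0000
Deviations from mean: -4.0000, -10.0000, 4.0000, -6.0000, 11.0000, 0.0000, 5.0000
Σ(x_t−x̄)(x_{t+2}−x̄) = (-16.0000) + (60.0000) + (44.0000) + (0.0000) + (55.0000) = 143.0000
Denominator Σ(x_t−x̄)² = 314.0000
r_2 = 143.0000 / 314.0000 = 0.455

0.455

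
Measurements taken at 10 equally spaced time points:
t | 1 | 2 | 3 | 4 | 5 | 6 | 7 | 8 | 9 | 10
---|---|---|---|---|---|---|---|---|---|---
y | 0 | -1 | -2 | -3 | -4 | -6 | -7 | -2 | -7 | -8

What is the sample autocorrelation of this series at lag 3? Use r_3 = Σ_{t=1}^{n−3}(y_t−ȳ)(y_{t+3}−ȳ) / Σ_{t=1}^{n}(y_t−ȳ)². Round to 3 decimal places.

0.208

Mean ȳ = (0 − 1 − 2 − 3 − 4 − 6 − 7 − 2 − 7 − 8)/10 = -4.0000
Σ(y_t−ȳ)(y_{t+3}−ȳ) = (4.0000) + (0.0000) + (-4.0000) + (-3.0000) + (0.0000) + (6.0000) + (12.0000) = 15.0000
Denominator Σ(y_t−ȳ)² = 72.0000
r_3 = 15.0000 / 72.0000 = 0.208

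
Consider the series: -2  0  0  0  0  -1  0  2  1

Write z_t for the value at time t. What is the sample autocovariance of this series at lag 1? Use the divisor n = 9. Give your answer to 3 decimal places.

Mean z̄ = (-2 + 0 + 0 + 0 + 0 − 1 + 0 + 2 + 1)/9 = 0.0000
Σ_{t=1}^{8}(z_t−z̄)(z_{t+1}−z̄) = 2.0000
γ_1 = 2.0000 / 9 = 0.222

0.222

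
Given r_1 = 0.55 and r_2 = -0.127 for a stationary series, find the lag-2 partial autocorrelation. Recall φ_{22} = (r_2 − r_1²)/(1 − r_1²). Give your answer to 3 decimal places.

φ_{22} = (r_2 − r_1²) / (1 − r_1²)
r_1² = (0.55)² = 0.3025
Numerator = -0.127 − 0.3025 = -0.4295; denominator = 1 − 0.3025 = 0.6975
φ_{22} = -0.4295 / 0.6975 = -0.616

-0.616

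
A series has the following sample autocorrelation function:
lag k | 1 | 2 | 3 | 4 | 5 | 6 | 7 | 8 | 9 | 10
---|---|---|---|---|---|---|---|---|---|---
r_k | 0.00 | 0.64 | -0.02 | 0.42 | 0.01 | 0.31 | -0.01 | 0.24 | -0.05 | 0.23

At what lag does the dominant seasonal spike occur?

The largest autocorrelation is r_2 = 0.64, with weaker echoes at lags 4 (0.42), 6 (0.31), 8 (0.24) and 10 (0.23); the remaining lags stay at or below 0.01.
The dominant spike at lag 2 indicates a seasonal period of 2.

2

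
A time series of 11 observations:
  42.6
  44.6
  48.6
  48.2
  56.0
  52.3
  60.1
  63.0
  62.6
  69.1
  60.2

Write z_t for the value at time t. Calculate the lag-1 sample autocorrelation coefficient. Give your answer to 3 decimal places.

0.679

Mean z̄ = (42.6 + 44.6 + 48.6 + 48.2 + 56.0 + 52.3 + 60.1 + 63.0 + 62.6 + 69.1 + 60.2)/11 = 55.2091
Numerator Σ_{t=1}^{10}(z_t−z̄)(z_{t+1}−z̄) = 495.8199
Denominator Σ(z_t−z̄)² = 730.5491
r_1 = 495.8199 / 730.5491 = 0.679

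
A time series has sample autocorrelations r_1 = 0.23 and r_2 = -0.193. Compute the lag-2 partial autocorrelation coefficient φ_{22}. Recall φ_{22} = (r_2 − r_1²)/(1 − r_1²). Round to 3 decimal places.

φ_{22} = (r_2 − r_1²) / (1 − r_1²)
r_1² = (0.23)² = 0.0529
Numerator = -0.193 − 0.0529 = -0.2459; denominator = 1 − 0.0529 = 0.9471
φ_{22} = -0.2459 / 0.9471 = -0.260

-0.260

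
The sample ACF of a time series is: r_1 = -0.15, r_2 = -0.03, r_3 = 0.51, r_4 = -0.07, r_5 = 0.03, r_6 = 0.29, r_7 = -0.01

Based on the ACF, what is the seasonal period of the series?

The largest autocorrelation is r_3 = 0.51, with a weaker echo at lag 6 (0.29); the remaining lags stay at or below 0.03.
The dominant spike at lag 3 indicates a seasonal period of 3.

3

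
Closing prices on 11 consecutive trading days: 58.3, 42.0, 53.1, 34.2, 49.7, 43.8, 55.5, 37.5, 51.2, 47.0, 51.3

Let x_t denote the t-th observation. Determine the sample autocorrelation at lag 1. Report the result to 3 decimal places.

-0.620

Mean x̄ = (58.3 + 42.0 + 53.1 + 34.2 + 49.7 + 43.8 + 55.5 + 37.5 + 51.2 + 47.0 + 51.3)/11 = 47.6000
Numerator Σ_{t=1}^{10}(x_t−x̄)(x_{t+1}−x̄) = -351.0900
Denominator Σ(x_t−x̄)² = 565.9400
r_1 = -351.0900 / 565.9400 = -0.620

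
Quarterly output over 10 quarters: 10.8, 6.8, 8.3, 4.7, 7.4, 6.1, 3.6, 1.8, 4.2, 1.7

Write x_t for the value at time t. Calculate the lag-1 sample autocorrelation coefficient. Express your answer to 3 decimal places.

0.312

Mean x̄ = (10.8 + 6.8 + 8.3 + 4.7 + 7.4 + 6.1 + 3.6 + 1.8 + 4.2 + 1.7)/10 = 5.5400
Numerator Σ_{t=1}^{9}(x_t−x̄)(x_{t+1}−x̄) = 23.5924
Denominator Σ(x_t−x̄)² = 75.6440
r_1 = 23.5924 / 75.6440 = 0.312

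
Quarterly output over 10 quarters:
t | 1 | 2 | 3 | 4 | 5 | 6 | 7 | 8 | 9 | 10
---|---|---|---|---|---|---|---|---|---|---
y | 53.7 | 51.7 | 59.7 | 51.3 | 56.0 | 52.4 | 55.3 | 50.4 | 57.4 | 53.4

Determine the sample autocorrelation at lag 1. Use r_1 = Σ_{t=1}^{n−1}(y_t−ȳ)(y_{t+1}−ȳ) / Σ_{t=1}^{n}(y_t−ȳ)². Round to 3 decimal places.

Mean ȳ = (53.7 + 51.7 + 59.7 + 51.3 + 56.0 + 52.4 + 55.3 + 50.4 + 57.4 + 53.4)/10 = 54.1300
Numerator Σ_{t=1}^{9}(y_t−ȳ)(y_{t+1}−ȳ) = -57.7529
Denominator Σ(y_t−ȳ)² = 78.1210
r_1 = -57.7529 / 78.1210 = -0.739

-0.739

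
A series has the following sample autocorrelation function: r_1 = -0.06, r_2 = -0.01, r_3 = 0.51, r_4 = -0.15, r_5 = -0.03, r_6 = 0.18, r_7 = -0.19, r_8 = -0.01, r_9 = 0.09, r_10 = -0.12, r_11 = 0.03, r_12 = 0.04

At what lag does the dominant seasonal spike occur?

3

The largest autocorrelation is r_3 = 0.51, with a weaker echo at lag 6 (0.18); the remaining lags stay at or below 0.09.
The dominant spike at lag 3 indicates a seasonal period of 3.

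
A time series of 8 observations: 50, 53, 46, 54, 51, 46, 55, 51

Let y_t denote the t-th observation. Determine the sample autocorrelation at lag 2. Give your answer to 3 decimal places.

Mean ȳ = (50 + 53 + 46 + 54 + 51 + 46 + 55 + 51)/8 = 50.7500
Numerator Σ_{t=1}^{6}(y_t−ȳ)(y_{t+2}−ȳ) = -5.8750
Denominator Σ(y_t−ȳ)² = 79.5000
r_2 = -5.8750 / 79.5000 = -0.074

-0.074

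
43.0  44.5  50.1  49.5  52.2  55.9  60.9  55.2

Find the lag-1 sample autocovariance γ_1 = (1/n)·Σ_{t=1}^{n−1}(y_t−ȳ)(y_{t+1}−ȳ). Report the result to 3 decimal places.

Mean ȳ = (43.0 + 44.5 + 50.1 + 49.5 + 52.2 + 55.9 + 60.9 + 55.2)/8 = 51.4125
Σ_{t=1}^{7}(y_t−ȳ)(y_{t+1}−ȳ) = 150.2711
γ_1 = 150.2711 / 8 = 18.784

18.784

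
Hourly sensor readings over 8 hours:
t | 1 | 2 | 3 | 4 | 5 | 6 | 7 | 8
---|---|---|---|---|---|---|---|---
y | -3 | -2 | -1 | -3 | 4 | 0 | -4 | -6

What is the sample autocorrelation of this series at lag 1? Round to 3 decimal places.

0.131

Mean ȳ = (-3 − 2 − 1 − 3 + 4 + 0 − 4 − 6)/8 = -1.8750
Deviations from mean: -1.1250, -0.1250, 0.8750, -1.1250, 5.8750, 1.8750, -2.1250, -4.1250
Numerator Σ_{t=1}^{7}(y_t−ȳ)(y_{t+1}−ȳ) = 8.2344
Denominator Σ(y_t−ȳ)² = 62.8750
r_1 = 8.2344 / 62.8750 = 0.131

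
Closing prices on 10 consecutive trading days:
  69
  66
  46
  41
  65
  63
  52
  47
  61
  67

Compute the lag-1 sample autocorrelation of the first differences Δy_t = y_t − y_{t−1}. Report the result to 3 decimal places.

First differences Δy: -3, -20, -5, 24, -2, -11, -5, 14, 6
Mean of differences = -0.2222
Numerator Σ(Δy_t−Δȳ)(Δy_{t+1}−Δȳ) = 81.8395
Denominator Σ(Δy_t−Δȳ)² = 1391.5556
r_1(Δy) = 81.8395 / 1391.5556 = 0.059

0.059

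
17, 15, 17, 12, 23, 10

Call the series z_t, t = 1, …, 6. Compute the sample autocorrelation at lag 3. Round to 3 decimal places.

-0.168

Mean z̄ = (17 + 15 + 17 + 12 + 23 + 10)/6 = 15.6667
Deviations from mean: 1.3333, -0.6667, 1.3333, -3.6667, 7.3333, -5.6667
Σ(z_t−z̄)(z_{t+3}−z̄) = (-4.8889) + (-4.8889) + (-7.5556) = -17.3333
Denominator Σ(z_t−z̄)² = 103.3333
r_3 = -17.3333 / 103.3333 = -0.168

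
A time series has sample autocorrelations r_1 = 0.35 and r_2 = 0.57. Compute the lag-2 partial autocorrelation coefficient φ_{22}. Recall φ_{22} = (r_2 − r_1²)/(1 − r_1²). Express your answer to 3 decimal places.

0.510

φ_{22} = (r_2 − r_1²) / (1 − r_1²)
r_1² = (0.35)² = 0.1225
Numerator = 0.57 − 0.1225 = 0.4475; denominator = 1 − 0.1225 = 0.8775
φ_{22} = 0.4475 / 0.8775 = 0.510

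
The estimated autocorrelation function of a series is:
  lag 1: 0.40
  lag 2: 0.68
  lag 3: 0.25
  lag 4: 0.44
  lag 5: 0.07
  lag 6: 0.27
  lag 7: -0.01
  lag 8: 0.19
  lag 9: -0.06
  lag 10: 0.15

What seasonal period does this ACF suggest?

2

The largest autocorrelation is r_2 = 0.68, with a weaker echo at lag 4 (0.44); the remaining lags stay at or below 0.40.
The dominant spike at lag 2 indicates a seasonal period of 2.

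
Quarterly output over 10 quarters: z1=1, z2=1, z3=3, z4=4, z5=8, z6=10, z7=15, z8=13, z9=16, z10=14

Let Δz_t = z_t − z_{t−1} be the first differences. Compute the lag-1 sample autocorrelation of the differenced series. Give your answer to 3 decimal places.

First differences Δz: 0, 2, 1, 4, 2, 5, -2, 3, -2
Mean of differences = 1.4444
Numerator Σ(Δz_t−Δz̄)(Δz_{t+1}−Δz̄) = -21.7531
Denominator Σ(Δz_t−Δz̄)² = 48.2222
r_1(Δz) = -21.7531 / 48.2222 = -0.451

-0.451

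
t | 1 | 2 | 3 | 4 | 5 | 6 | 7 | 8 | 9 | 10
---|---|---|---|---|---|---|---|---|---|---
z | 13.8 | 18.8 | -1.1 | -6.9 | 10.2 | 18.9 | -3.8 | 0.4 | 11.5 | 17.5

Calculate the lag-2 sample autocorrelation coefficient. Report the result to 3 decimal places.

Mean z̄ = (13.8 + 18.8 − 1.1 − 6.9 + 10.2 + 18.9 − 3.8 + 0.4 + 11.5 + 17.5)/10 = 7.9300
Numerator Σ_{t=1}^{8}(z_t−z̄)(z_{t+2}−z̄) = -620.5608
Denominator Σ(z_t−z̄)² = 878.2010
r_2 = -620.5608 / 878.2010 = -0.707

-0.707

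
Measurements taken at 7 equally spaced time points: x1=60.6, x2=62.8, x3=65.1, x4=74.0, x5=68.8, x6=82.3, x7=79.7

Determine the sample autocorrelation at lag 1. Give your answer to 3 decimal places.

Mean x̄ = (60.6 + 62.8 + 65.1 + 74.0 + 68.8 + 82.3 + 79.7)/7 = 70.4714
Deviations from mean: -9.8714, -7.6714, -5.3714, 3.5286, -1.6714, 11.8286, 9.2286
Σ(x_t−x̄)(x_{t+1}−x̄) = (75.7280) + (41.2065) + (-18.9535) + (-5.8978) + (-19.7706) + (109.1608) = 181.4735
Denominator Σ(x_t−x̄)² = 425.4743
r_1 = 181.4735 / 425.4743 = 0.427

0.427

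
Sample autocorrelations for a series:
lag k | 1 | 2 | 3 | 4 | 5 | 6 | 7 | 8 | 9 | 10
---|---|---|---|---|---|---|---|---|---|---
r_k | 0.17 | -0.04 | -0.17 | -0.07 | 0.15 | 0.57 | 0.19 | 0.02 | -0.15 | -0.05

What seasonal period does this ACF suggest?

6

The largest autocorrelation is r_6 = 0.57; the remaining lags stay at or below 0.19.
The dominant spike at lag 6 indicates a seasonal period of 6.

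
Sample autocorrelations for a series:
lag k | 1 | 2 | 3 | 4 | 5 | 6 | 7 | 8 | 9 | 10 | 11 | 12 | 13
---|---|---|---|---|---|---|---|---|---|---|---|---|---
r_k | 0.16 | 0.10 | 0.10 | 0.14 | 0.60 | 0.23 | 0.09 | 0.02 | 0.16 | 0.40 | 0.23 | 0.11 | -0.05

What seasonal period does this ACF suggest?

5

The largest autocorrelation is r_5 = 0.60, with a weaker echo at lag 10 (0.40); the remaining lags stay at or below 0.23.
The dominant spike at lag 5 indicates a seasonal period of 5.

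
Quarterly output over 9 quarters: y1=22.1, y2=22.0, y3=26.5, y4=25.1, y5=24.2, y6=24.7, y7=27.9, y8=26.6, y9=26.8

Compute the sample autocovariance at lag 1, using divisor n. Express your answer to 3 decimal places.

Mean ȳ = (22.1 + 22.0 + 26.5 + 25.1 + 24.2 + 24.7 + 27.9 + 26.6 + 26.8)/9 = 25.1000
Σ_{t=1}^{8}(y_t−ȳ)(y_{t+1}−ȳ) = 10.9500
γ_1 = 10.9500 / 9 = 1.217

1.217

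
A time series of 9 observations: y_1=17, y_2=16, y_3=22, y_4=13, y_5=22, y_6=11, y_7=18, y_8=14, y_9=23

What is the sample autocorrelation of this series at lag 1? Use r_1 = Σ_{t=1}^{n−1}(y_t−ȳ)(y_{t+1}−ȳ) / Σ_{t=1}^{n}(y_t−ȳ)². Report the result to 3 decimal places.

-0.683

Mean ȳ = (17 + 16 + 22 + 13 + 22 + 11 + 18 + 14 + 23)/9 = 17.3333
Numerator Σ_{t=1}^{8}(y_t−ȳ)(y_{t+1}−ȳ) = -101.1111
Denominator Σ(y_t−ȳ)² = 148.0000
r_1 = -101.1111 / 148.0000 = -0.683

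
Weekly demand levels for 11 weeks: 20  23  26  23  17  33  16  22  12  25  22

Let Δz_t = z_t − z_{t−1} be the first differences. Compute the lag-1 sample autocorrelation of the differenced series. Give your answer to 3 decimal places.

-0.739

First differences Δz: 3, 3, -3, -6, 16, -17, 6, -10, 13, -3
Mean of differences = 0.2000
Numerator Σ(Δz_t−Δz̄)(Δz_{t+1}−Δz̄) = -681.4400
Denominator Σ(Δz_t−Δz̄)² = 921.6000
r_1(Δz) = -681.4400 / 921.6000 = -0.739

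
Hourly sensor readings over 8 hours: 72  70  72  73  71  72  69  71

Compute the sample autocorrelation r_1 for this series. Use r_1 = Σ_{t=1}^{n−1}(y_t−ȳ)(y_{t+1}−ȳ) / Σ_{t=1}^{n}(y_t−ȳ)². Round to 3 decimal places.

Mean ȳ = (72 + 70 + 72 + 73 + 71 + 72 + 69 + 71)/8 = 71.2500
Deviations from mean: 0.7500, -1.2500, 0.7500, 1.7500, -0.2500, 0.7500, -2.2500, -0.2500
Σ(y_t−ȳ)(y_{t+1}−ȳ) = (-0.9375) + (-0.9375) + (1.3125) + (-0.4375) + (-0.1875) + (-1.6875) + (0.5625) = -2.3125
Denominator Σ(y_t−ȳ)² = 11.5000
r_1 = -2.3125 / 11.5000 = -0.201

-0.201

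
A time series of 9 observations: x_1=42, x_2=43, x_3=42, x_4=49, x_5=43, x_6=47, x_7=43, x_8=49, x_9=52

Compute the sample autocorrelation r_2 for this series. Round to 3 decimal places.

0.115

Mean x̄ = (42 + 43 + 42 + 49 + 43 + 47 + 43 + 49 + 52)/9 = 45.5556
Σ(x_t−x̄)(x_{t+2}−x̄) = (12.6420) + (-8.8025) + (9.0864) + (4.9753) + (6.5309) + (4.9753) + (-16.4691) = 12.9383
Denominator Σ(x_t−x̄)² = 112.2222
r_2 = 12.9383 / 112.2222 = 0.115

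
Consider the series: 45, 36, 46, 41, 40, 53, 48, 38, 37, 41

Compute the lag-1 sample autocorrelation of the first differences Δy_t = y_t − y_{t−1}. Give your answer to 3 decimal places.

First differences Δy: -9, 10, -5, -1, 13, -5, -10, -1, 4
Mean of differences = -0.4444
Numerator Σ(Δy_t−Δȳ)(Δy_{t+1}−Δȳ) = -156.7531
Denominator Σ(Δy_t−Δȳ)² = 516.2222
r_1(Δy) = -156.7531 / 516.2222 = -0.304

-0.304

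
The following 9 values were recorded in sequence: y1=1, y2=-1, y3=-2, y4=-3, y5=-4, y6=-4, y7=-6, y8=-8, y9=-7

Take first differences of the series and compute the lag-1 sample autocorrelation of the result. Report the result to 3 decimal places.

First differences Δy: -2, -1, -1, -1, 0, -2, -2, 1
Mean of differences = -1.0000
Numerator Σ(Δy_t−Δȳ)(Δy_{t+1}−Δȳ) = -2.0000
Denominator Σ(Δy_t−Δȳ)² = 8.0000
r_1(Δy) = -2.0000 / 8.0000 = -0.250

-0.250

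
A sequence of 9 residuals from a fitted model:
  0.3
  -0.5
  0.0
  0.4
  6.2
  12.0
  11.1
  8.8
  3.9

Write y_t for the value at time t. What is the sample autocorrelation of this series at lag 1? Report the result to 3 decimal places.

Mean ȳ = (0.3 − 0.5 + 0.0 + 0.4 + 6.2 + 12.0 + 11.1 + 8.8 + 3.9)/9 = 4.6889
Numerator Σ_{t=1}^{8}(y_t−ȳ)(y_{t+1}−ȳ) = 141.7665
Denominator Σ(y_t−ȳ)² = 200.9289
r_1 = 141.7665 / 200.9289 = 0.706

0.706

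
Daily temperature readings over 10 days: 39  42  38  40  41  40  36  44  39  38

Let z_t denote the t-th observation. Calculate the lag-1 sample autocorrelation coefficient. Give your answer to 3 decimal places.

Mean z̄ = (39 + 42 + 38 + 40 + 41 + 40 + 36 + 44 + 39 + 38)/10 = 39.7000
Numerator Σ_{t=1}^{9}(z_t−z̄)(z_{t+1}−z̄) = -24.0900
Denominator Σ(z_t−z̄)² = 46.1000
r_1 = -24.0900 / 46.1000 = -0.523

-0.523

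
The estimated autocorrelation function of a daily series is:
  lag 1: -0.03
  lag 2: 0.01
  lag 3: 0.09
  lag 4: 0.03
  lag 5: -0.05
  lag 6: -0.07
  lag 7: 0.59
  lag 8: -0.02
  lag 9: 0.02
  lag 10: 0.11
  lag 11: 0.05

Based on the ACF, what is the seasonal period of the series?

The largest autocorrelation is r_7 = 0.59; the remaining lags stay at or below 0.11.
The dominant spike at lag 7 indicates a seasonal period of 7.

7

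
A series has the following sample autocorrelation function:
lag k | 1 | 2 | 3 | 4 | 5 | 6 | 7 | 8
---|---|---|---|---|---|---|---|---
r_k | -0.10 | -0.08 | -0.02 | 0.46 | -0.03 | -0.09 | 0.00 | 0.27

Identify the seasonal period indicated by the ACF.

4

The largest autocorrelation is r_4 = 0.46, with a weaker echo at lag 8 (0.27); the remaining lags stay at or below 0.00.
The dominant spike at lag 4 indicates a seasonal period of 4.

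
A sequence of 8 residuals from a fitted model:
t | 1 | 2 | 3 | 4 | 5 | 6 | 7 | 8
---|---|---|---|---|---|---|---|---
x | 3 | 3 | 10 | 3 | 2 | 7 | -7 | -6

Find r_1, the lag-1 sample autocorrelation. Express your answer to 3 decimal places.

Mean x̄ = (3 + 3 + 10 + 3 + 2 + 7 − 7 − 6)/8 = 1.8750
Σ(x_t−x̄)(x_{t+1}−x̄) = (1.2656) + (9.1406) + (9.1406) + (0.1406) + (0.6406) + (-45.4844) + (69.8906) = 44.7344
Denominator Σ(x_t−x̄)² = 236.8750
r_1 = 44.7344 / 236.8750 = 0.189

0.189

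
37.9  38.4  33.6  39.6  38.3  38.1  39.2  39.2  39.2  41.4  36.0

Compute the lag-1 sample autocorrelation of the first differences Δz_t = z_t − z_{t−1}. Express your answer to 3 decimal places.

-0.525

First differences Δz: 0.5, -4.8, 6.0, -1.3, -0.2, 1.1, 0.0, 0.0, 2.2, -5.4
Mean of differences = -0.1900
Numerator Σ(Δz_t−Δz̄)(Δz_{t+1}−Δz̄) = -50.3061
Denominator Σ(Δz_t−Δz̄)² = 95.8690
r_1(Δz) = -50.3061 / 95.8690 = -0.525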